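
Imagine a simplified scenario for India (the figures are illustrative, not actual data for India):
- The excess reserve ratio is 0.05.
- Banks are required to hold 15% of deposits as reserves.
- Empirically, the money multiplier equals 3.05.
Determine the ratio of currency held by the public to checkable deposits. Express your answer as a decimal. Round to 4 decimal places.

Using m = 3.05. From m = (1 + c)/(c + rr + e), rearranging gives 1 + c = m·(c + rr + e), so c·(1 − m) = m·(rr + e) − 1.
Hence c = [m·(rr + e) − 1]/(1 − m) = [3.05 × (0.15 + 0.05) − 1] / (1 − 3.05) ≈ 0.190244.

0.1902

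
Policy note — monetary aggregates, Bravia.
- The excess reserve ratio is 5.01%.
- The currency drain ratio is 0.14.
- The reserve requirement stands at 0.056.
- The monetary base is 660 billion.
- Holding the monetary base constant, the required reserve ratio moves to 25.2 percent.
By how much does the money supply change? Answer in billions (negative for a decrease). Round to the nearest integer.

-1355 billion

Initially m₁ = (1 + 0.14) / (0.056 + 0.0501 + 0.14) ≈ 4.6323, so M₁ = 4.6323 × 660 = 3057.318 billion.
After the change m₂ = (1 + 0.14) / (0.252 + 0.0501 + 0.14) ≈ 2.5786, so M₂ = 2.5786 × 660 = 1701.876 billion.
ΔM = M₂ − M₁ = 1701.876 − 3057.318 = -1355.442 billion.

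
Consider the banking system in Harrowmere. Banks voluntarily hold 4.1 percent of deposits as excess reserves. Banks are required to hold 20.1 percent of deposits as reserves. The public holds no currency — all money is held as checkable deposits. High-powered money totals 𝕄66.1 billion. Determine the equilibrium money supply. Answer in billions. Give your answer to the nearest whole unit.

The money multiplier is m = 1 / (rr + e) = 1 / (0.201 + 0.041) ≈ 4.1322.
So M = m × MB = 4.1322 × 66.1 ≈ 273.1384 billion.

𝕄273 billion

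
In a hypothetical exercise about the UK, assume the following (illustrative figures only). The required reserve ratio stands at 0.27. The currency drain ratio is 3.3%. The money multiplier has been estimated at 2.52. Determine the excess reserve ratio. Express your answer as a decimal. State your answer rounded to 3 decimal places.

Using m = 2.52. Since m = (1 + c)/(c + rr + e), the denominator satisfies c + rr + e = (1 + c)/m = (1 + 0.033) / 2.52 ≈ 0.409921.
With c = 0.033 and rr = 0.27, the excess reserve ratio is 0.409921 − 0.033 − 0.27 = 0.106921.

0.107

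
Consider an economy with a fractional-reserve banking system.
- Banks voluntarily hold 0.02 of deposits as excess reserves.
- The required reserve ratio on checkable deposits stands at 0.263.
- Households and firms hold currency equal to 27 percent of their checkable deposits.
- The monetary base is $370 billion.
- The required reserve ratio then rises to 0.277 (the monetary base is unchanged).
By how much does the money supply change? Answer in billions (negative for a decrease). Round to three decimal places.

-20.981 billion

Initially m₁ = (1 + 0.27) / (0.263 + 0.02 + 0.27) ≈ 2.2965642, so M₁ = 2.2965642 × 370 ≈ 849.7288 billion.
After the change m₂ = (1 + 0.27) / (0.277 + 0.02 + 0.27) ≈ 2.2398589, so M₂ = 2.2398589 × 370 ≈ 828.7478 billion.
ΔM = M₂ − M₁ = 828.7478 − 849.7288 = -20.981 billion.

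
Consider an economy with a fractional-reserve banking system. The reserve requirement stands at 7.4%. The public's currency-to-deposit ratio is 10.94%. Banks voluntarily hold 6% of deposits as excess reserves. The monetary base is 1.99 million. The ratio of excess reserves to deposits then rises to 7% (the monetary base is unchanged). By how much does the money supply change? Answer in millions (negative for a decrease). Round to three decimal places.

Initially m₁ = (1 + 0.1094) / (0.074 + 0.06 + 0.1094) ≈ 4.55793, so M₁ = 4.55793 × 1.99 ≈ 9.0703 million.
After the change m₂ = (1 + 0.1094) / (0.074 + 0.07 + 0.1094) ≈ 4.37806, so M₂ = 4.37806 × 1.99 ≈ 8.7123 million.
ΔM = M₂ − M₁ = 8.7123 − 9.0703 = -0.358 million.

-0.358 million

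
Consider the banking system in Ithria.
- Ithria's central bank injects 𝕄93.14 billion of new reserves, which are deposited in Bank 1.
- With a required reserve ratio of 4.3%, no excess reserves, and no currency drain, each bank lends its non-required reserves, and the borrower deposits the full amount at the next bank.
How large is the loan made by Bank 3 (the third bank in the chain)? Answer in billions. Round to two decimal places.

𝕄81.63 billion

Each bank lends a fraction (1 − rr) = 0.9570 of the deposit it receives, so Bank 3 receives 93.14·0.9570^2 and lends 93.14·0.9570^3 ≈ 81.6342 billion.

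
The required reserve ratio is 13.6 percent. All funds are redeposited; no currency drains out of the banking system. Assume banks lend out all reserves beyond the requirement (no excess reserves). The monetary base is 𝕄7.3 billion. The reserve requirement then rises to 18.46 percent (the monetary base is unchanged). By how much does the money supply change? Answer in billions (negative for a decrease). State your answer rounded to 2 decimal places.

Initially m₁ = 1 / (0.136) ≈ 7.3529, so M₁ = 7.3529 × 7.3 ≈ 53.6762 billion.
After the change m₂ = 1 / (0.1846) ≈ 5.4171, so M₂ = 5.4171 × 7.3 ≈ 39.5448 billion.
ΔM = M₂ − M₁ = 39.5448 − 53.6762 = -14.1314 billion.

-14.13 billion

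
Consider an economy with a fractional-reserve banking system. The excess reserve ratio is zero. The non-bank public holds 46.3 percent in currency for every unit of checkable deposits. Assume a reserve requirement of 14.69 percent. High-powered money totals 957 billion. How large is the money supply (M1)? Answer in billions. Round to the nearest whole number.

The money multiplier is m = (1 + c) / (rr + c) = (1 + 0.463) / (0.1469 + 0.463) ≈ 2.3988.
So M = m × MB = 2.3988 × 957 = 2295.6516 billion.

2296 billion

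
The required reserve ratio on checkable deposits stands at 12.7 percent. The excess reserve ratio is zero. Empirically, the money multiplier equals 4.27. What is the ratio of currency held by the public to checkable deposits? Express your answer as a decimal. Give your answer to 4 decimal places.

Using m = 4.27. From m = (1 + c)/(c + rr + e), rearranging gives 1 + c = m·(c + rr + e), so c·(1 − m) = m·(rr + e) − 1.
Hence c = [m·(rr + e) − 1]/(1 − m) = [4.27 × (0.127 + 0) − 1] / (1 − 4.27) ≈ 0.139972.

0.1400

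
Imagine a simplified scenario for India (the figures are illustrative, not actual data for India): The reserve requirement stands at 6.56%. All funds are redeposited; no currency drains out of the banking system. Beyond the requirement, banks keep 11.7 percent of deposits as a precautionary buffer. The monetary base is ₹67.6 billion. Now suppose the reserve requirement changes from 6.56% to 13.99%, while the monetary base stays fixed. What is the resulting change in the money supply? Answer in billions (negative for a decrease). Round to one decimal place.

-107.1 billion

Initially m₁ = 1 / (0.0656 + 0.117) ≈ 5.4765, so M₁ = 5.4765 × 67.6 = 370.2114 billion.
After the change m₂ = 1 / (0.1399 + 0.117) ≈ 3.8926, so M₂ = 3.8926 × 67.6 ≈ 263.1398 billion.
ΔM = M₂ − M₁ = 263.1398 − 370.2114 = -107.0716 billion.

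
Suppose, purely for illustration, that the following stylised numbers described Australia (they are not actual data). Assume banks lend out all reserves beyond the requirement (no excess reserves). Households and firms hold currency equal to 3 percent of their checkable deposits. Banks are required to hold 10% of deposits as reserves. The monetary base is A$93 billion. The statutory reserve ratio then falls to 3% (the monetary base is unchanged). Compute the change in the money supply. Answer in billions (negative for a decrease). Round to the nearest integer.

Initially m₁ = (1 + 0.03) / (0.1 + 0.03) ≈ 7.9231, so M₁ = 7.9231 × 93 = 736.8483 billion.
After the change m₂ = (1 + 0.03) / (0.03 + 0.03) ≈ 17.1667, so M₂ = 17.1667 × 93 = 1596.5031 billion.
ΔM = M₂ − M₁ = 1596.5031 − 736.8483 = 859.6548 billion.

A$860 billion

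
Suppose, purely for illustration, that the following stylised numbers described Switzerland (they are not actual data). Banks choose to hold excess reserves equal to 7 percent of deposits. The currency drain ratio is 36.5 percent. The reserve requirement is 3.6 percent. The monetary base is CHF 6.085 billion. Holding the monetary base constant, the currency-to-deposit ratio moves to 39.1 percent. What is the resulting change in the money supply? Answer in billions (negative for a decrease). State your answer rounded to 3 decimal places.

Initially m₁ = (1 + 0.365) / (0.036 + 0.07 + 0.365) ≈ 2.89809, so M₁ = 2.89809 × 6.085 ≈ 17.6349 billion.
After the change m₂ = (1 + 0.391) / (0.036 + 0.07 + 0.391) ≈ 2.79879, so M₂ = 2.79879 × 6.085 ≈ 17.0306 billion.
ΔM = M₂ − M₁ = 17.0306 − 17.6349 = -0.6043 billion.

-0.604 billion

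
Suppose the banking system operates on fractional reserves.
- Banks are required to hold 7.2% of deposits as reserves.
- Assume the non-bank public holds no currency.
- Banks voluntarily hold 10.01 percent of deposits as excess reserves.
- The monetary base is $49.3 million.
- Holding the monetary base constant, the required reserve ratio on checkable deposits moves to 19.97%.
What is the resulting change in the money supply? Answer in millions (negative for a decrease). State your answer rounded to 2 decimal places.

-122.02 million

Initially m₁ = 1 / (0.072 + 0.1001) ≈ 5.81058, so M₁ = 5.81058 × 49.3 ≈ 286.4616 million.
After the change m₂ = 1 / (0.1997 + 0.1001) ≈ 3.33556, so M₂ = 3.33556 × 49.3 ≈ 164.4431 million.
ΔM = M₂ − M₁ = 164.4431 − 286.4616 = -122.0185 million.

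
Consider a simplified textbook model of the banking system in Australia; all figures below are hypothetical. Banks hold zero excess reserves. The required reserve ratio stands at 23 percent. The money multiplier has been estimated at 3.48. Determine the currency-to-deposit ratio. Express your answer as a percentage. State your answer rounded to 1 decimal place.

8.0%

Using m = 3.48. From m = (1 + c)/(c + rr + e), rearranging gives 1 + c = m·(c + rr + e), so c·(1 − m) = m·(rr + e) − 1.
Hence c = [m·(rr + e) − 1]/(1 − m) = [3.48 × (0.23 + 0) − 1] / (1 − 3.48) ≈ 0.080484.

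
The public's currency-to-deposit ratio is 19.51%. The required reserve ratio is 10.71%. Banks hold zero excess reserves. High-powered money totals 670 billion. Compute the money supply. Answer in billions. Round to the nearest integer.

The money multiplier is m = (1 + c) / (rr + c) = (1 + 0.1951) / (0.1071 + 0.1951) ≈ 3.9547.
So M = m × MB = 3.9547 × 670 = 2649.649 billion.

2650 billion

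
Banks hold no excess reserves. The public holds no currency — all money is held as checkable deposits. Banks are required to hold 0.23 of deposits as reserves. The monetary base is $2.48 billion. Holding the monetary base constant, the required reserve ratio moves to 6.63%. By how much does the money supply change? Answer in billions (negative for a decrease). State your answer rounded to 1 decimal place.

Initially m₁ = 1 / (0.23) ≈ 4.3478, so M₁ = 4.3478 × 2.48 ≈ 10.7825 billion.
After the change m₂ = 1 / (0.0663) ≈ 15.0830, so M₂ = 15.0830 × 2.48 ≈ 37.4058 billion.
ΔM = M₂ − M₁ = 37.4058 − 10.7825 = 26.6233 billion.

$26.6 billion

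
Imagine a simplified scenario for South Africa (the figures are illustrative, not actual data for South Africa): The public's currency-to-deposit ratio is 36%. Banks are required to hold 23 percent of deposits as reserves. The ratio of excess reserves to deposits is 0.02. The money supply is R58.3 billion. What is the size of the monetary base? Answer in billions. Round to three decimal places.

The money multiplier is m = (1 + c) / (rr + e + c) = (1 + 0.36) / (0.23 + 0.02 + 0.36) ≈ 2.229508.
MB = M / m = 58.3 / 2.229508 ≈ 26.1493 billion.

R26.149 billion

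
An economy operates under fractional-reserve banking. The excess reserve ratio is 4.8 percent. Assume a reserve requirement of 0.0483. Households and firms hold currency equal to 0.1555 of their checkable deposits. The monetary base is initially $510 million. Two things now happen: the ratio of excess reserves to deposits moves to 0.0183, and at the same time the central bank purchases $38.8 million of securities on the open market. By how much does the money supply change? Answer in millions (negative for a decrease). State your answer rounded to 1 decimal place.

Before: m₁ = (1 + 0.1555) / (0.0483 + 0.048 + 0.1555) ≈ 4.58896, MB₁ = 510, so M₁ = 4.58896 × 510 = 2340.3696 million.
After: m₂ = (1 + 0.1555) / (0.0483 + 0.0183 + 0.1555) ≈ 5.20261, MB₂ = 510 + 38.8 = 548.8, so M₂ = 5.20261 × 548.8 ≈ 2855.1924 million.
ΔM = M₂ − M₁ = 2855.1924 − 2340.3696 = 514.8228 million.

$514.8 million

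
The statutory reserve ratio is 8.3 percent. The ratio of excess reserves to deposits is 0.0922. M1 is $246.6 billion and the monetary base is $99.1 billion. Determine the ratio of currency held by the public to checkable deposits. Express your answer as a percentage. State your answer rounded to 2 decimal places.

37.90%

Using m = M/MB = 246.6/99.1 ≈ 2.488396. From m = (1 + c)/(c + rr + e), rearranging gives 1 + c = m·(c + rr + e), so c·(1 − m) = m·(rr + e) − 1.
Hence c = [m·(rr + e) − 1]/(1 − m) = [2.488396 × (0.083 + 0.0922) − 1] / (1 − 2.488396) ≈ 0.378954.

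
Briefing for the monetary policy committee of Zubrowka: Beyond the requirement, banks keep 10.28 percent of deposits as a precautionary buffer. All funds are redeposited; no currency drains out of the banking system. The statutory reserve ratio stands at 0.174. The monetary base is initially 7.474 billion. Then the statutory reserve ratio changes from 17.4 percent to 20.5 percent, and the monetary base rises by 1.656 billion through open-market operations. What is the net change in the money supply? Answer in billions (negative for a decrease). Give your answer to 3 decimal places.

2.661 billion

Before: m₁ = 1 / (0.174 + 0.1028) ≈ 3.61272, MB₁ = 7.474, so M₁ = 3.61272 × 7.474 ≈ 27.0015 billion.
After: m₂ = 1 / (0.205 + 0.1028) ≈ 3.24886, MB₂ = 7.474 + 1.656 = 9.13, so M₂ = 3.24886 × 9.13 ≈ 29.6621 billion.
ΔM = M₂ − M₁ = 29.6621 − 27.0015 = 2.6606 billion.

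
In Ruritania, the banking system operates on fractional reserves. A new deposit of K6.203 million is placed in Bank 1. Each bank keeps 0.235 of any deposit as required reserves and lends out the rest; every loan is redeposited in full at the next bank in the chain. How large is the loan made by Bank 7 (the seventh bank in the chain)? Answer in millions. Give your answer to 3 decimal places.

K0.951 million

Each bank lends a fraction (1 − rr) = 0.7650 of the deposit it receives, so Bank 7 receives 6.203·0.7650^6 and lends 6.203·0.7650^7 ≈ 0.9511 million.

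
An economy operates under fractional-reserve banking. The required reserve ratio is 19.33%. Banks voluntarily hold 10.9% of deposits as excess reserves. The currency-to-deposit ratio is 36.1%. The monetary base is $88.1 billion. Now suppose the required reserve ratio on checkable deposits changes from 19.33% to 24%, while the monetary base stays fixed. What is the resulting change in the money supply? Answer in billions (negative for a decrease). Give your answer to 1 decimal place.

Initially m₁ = (1 + 0.361) / (0.1933 + 0.109 + 0.361) ≈ 2.0519, so M₁ = 2.0519 × 88.1 ≈ 180.7724 billion.
After the change m₂ = (1 + 0.361) / (0.24 + 0.109 + 0.361) ≈ 1.9169, so M₂ = 1.9169 × 88.1 ≈ 168.8789 billion.
ΔM = M₂ − M₁ = 168.8789 − 180.7724 = -11.8935 billion.

-11.9 billion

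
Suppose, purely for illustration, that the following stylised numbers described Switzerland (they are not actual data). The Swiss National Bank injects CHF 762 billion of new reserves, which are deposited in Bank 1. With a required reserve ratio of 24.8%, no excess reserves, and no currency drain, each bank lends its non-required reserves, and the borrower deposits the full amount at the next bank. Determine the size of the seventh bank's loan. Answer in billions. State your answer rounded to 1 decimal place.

Each bank lends a fraction (1 − rr) = 0.7520 of the deposit it receives, so Bank 7 receives 762·0.7520^6 and lends 762·0.7520^7 ≈ 103.6287 billion.

CHF 103.6 billion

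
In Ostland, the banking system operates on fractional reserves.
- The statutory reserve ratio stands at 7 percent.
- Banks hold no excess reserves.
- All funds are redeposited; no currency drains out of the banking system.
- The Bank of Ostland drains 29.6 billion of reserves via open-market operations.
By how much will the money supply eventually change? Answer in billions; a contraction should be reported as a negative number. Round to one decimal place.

-422.9 billion

The simple money multiplier is m = 1/rr = 1/0.07 ≈ 14.2857.
An open-market sale reduces the monetary base by 29.6 billion, so ΔM = m × ΔMB = 14.2857 × (−29.6) ≈ -422.8567 billion.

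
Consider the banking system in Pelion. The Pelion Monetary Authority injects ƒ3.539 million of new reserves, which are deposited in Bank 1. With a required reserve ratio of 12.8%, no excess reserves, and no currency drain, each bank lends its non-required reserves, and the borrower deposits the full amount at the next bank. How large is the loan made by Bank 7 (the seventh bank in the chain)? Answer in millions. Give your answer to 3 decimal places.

ƒ1.357 million

Each bank lends a fraction (1 − rr) = 0.8720 of the deposit it receives, so Bank 7 receives 3.539·0.8720^6 and lends 3.539·0.8720^7 ≈ 1.3567 million.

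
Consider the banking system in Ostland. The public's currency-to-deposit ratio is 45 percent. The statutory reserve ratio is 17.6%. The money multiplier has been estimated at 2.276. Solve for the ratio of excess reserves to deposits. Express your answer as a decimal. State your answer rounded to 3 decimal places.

Using m = 2.276. Since m = (1 + c)/(c + rr + e), the denominator satisfies c + rr + e = (1 + c)/m = (1 + 0.45) / 2.276 ≈ 0.637083.
With c = 0.45 and rr = 0.176, the ratio of excess reserves to deposits is 0.637083 − 0.45 − 0.176 = 0.011083.

0.011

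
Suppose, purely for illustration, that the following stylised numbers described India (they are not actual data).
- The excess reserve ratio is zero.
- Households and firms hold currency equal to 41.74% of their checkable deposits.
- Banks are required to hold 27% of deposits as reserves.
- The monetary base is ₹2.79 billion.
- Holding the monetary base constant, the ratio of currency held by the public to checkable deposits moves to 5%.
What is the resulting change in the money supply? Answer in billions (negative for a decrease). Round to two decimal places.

Initially m₁ = (1 + 0.4174) / (0.27 + 0.4174) ≈ 2.0620, so M₁ = 2.0620 × 2.79 ≈ 5.753 billion.
After the change m₂ = (1 + 0.05) / (0.27 + 0.05) ≈ 3.2812, so M₂ = 3.2812 × 2.79 ≈ 9.1545 billion.
ΔM = M₂ − M₁ = 9.1545 − 5.753 = 3.4015 billion.

₹3.40 billion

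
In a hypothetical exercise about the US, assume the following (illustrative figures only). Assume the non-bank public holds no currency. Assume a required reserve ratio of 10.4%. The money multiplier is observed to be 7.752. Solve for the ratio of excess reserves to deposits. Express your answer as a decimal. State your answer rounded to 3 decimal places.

0.025

Using m = 7.752. Since m = (1 + c)/(c + rr + e), the denominator satisfies c + rr + e = (1 + c)/m = (1 + 0) / 7.752 ≈ 0.128999.
With c = 0 and rr = 0.104, the ratio of excess reserves to deposits is 0.128999 − 0 − 0.104 = 0.024999.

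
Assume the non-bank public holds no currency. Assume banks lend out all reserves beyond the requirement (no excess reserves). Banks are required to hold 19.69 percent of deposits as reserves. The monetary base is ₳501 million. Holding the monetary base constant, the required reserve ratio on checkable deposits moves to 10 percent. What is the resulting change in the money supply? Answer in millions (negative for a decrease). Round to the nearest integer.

₳2466 million

Initially m₁ = 1 / (0.1969) ≈ 5.0787, so M₁ = 5.0787 × 501 = 2544.4287 million.
After the change m₂ = 1 / (0.1) = 10, so M₂ = 10 × 501 = 5010 million.
ΔM = M₂ − M₁ = 5010 − 2544.4287 = 2465.5713 million.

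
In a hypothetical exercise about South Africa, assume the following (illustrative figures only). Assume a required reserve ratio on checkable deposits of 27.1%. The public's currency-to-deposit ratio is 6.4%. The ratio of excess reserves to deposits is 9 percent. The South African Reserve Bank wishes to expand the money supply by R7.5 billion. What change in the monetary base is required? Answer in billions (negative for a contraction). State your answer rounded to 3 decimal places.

R2.996 billion

The money multiplier is m = (1 + c) / (rr + e + c) = (1 + 0.064) / (0.271 + 0.09 + 0.064) ≈ 2.50353.
ΔMB = ΔM / m = (+7.5) / 2.50353 ≈ 2.9958 billion.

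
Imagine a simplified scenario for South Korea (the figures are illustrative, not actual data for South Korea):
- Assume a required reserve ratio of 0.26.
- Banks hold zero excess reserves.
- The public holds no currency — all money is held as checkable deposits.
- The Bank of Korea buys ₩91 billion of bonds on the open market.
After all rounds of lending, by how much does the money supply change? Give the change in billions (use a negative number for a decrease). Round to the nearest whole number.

₩350 billion

The simple money multiplier is m = 1/rr = 1/0.26 ≈ 3.8462.
An open-market purchase increases the monetary base by 91 billion, so ΔM = m × ΔMB = 3.8462 × 91 = 350.0042 billion.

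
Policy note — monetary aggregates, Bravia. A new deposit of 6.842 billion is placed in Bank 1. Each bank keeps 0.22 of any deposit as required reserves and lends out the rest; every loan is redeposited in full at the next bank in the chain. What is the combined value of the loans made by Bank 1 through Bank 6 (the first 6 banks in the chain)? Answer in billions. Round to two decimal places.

Bank i lends (1 − rr)^i of the original deposit: Bank 1 lends 6.842·0.7800 ≈ 5.3368, Bank 2 lends 6.842·0.7800² ≈ 4.1627, and so on.
Summing a geometric series: total = 6.842·[0.7800·(1 − 0.7800^6) / (1 − 0.7800)] ≈ 18.7951 billion.

18.80 billion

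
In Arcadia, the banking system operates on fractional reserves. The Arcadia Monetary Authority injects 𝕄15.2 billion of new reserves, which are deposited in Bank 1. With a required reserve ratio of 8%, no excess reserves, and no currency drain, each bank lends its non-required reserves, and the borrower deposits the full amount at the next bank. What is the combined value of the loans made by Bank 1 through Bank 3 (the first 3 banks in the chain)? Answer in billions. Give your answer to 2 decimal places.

𝕄38.69 billion

Bank i lends (1 − rr)^i of the original deposit: Bank 1 lends 15.2·0.9200 = 13.9840, Bank 2 lends 15.2·0.9200² ≈ 12.8653, and so on.
Summing a geometric series: total = 15.2·[0.9200·(1 − 0.9200^3) / (1 − 0.9200)] ≈ 38.6853 billion.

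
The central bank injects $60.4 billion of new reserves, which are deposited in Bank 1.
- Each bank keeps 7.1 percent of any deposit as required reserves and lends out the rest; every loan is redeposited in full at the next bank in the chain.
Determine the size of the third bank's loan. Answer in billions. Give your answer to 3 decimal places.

Each bank lends a fraction (1 − rr) = 0.9290 of the deposit it receives, so Bank 3 receives 60.4·0.9290^2 and lends 60.4·0.9290^3 ≈ 48.4266 billion.

$48.427 billion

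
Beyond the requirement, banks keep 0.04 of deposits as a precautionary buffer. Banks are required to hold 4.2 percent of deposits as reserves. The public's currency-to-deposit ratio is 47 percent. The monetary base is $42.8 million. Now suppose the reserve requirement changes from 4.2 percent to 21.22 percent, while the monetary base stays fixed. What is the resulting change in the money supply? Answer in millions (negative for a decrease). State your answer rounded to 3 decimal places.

Initially m₁ = (1 + 0.47) / (0.042 + 0.04 + 0.47) ≈ 2.663043, so M₁ = 2.663043 × 42.8 ≈ 113.9782 million.
After the change m₂ = (1 + 0.47) / (0.2122 + 0.04 + 0.47) ≈ 2.035447, so M₂ = 2.035447 × 42.8 ≈ 87.1171 million.
ΔM = M₂ − M₁ = 87.1171 − 113.9782 = -26.8611 million.

-26.861 million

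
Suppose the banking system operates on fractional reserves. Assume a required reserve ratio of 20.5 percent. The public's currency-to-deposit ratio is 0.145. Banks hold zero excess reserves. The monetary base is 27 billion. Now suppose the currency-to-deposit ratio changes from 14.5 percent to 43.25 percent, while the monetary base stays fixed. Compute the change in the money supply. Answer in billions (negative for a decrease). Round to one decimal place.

-27.7 billion

Initially m₁ = (1 + 0.145) / (0.205 + 0.145) ≈ 3.2714, so M₁ = 3.2714 × 27 = 88.3278 billion.
After the change m₂ = (1 + 0.4325) / (0.205 + 0.4325) ≈ 2.2471, so M₂ = 2.2471 × 27 = 60.6717 billion.
ΔM = M₂ − M₁ = 60.6717 − 88.3278 = -27.6561 billion.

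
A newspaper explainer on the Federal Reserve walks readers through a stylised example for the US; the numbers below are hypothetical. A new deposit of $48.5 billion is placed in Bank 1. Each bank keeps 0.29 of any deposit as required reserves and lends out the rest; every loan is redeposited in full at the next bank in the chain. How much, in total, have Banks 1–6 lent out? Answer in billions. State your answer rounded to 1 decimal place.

Bank i lends (1 − rr)^i of the original deposit: Bank 1 lends 48.5·0.7100 = 34.4350, Bank 2 lends 48.5·0.7100² ≈ 24.4488, and so on.
Summing a geometric series: total = 48.5·[0.7100·(1 − 0.7100^6) / (1 − 0.7100)] ≈ 103.5306 billion.

$103.5 billion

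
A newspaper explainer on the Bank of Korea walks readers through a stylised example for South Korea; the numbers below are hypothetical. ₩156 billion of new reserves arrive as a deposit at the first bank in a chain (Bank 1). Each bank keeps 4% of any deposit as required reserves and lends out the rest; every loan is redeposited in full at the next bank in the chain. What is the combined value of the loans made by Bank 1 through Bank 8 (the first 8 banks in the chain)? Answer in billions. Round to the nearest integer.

Bank i lends (1 − rr)^i of the original deposit: Bank 1 lends 156·0.9600 = 149.7600, Bank 2 lends 156·0.9600² = 143.7696, and so on.
Summing a geometric series: total = 156·[0.9600·(1 − 0.9600^8) / (1 − 0.9600)] ≈ 1043.1174 billion.

₩1043 billion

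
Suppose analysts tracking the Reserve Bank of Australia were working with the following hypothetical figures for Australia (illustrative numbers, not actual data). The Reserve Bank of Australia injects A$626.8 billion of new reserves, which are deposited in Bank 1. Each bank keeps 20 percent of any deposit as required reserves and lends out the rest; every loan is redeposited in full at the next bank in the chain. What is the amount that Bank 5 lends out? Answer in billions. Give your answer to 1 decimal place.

Each bank lends a fraction (1 − rr) = 0.8000 of the deposit it receives, so Bank 5 receives 626.8·0.8000^4 and lends 626.8·0.8000^5 ≈ 205.3898 billion.

A$205.4 billion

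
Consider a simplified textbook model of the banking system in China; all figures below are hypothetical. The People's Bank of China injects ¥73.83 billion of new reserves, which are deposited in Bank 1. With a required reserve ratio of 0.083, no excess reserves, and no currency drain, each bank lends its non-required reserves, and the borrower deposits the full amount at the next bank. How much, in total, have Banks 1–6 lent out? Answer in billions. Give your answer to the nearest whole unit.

¥331 billion

Bank i lends (1 − rr)^i of the original deposit: Bank 1 lends 73.83·0.9170 ≈ 67.7021, Bank 2 lends 73.83·0.9170² ≈ 62.0828, and so on.
Summing a geometric series: total = 73.83·[0.9170·(1 − 0.9170^6) / (1 − 0.9170)] ≈ 330.6899 billion.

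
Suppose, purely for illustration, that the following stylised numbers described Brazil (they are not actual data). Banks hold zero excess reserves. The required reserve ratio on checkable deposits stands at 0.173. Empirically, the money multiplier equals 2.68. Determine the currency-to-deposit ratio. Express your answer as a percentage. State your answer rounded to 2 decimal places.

Using m = 2.68. From m = (1 + c)/(c + rr + e), rearranging gives 1 + c = m·(c + rr + e), so c·(1 − m) = m·(rr + e) − 1.
Hence c = [m·(rr + e) − 1]/(1 − m) = [2.68 × (0.173 + 0) − 1] / (1 − 2.68) ≈ 0.319262.

31.93%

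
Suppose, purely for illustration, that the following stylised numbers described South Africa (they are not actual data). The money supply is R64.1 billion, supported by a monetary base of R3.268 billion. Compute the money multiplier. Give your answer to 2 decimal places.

19.61

The money multiplier is m = M / MB = 64.1 / 3.268 ≈ 19.61444.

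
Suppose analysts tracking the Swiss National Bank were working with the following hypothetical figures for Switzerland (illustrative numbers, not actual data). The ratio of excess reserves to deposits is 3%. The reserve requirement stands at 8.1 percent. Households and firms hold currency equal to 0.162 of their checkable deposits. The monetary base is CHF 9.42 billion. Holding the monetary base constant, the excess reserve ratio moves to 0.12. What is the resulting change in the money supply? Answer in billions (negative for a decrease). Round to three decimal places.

Initially m₁ = (1 + 0.162) / (0.081 + 0.03 + 0.162) ≈ 4.25641, so M₁ = 4.25641 × 9.42 ≈ 40.0954 billion.
After the change m₂ = (1 + 0.162) / (0.081 + 0.12 + 0.162) ≈ 3.20110, so M₂ = 3.20110 × 9.42 ≈ 30.1544 billion.
ΔM = M₂ − M₁ = 30.1544 − 40.0954 = -9.941 billion.

-9.941 billion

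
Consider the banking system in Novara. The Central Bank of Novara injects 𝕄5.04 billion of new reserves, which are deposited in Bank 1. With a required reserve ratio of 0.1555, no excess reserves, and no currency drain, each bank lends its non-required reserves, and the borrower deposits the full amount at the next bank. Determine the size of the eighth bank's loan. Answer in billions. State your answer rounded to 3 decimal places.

Each bank lends a fraction (1 − rr) = 0.8445 of the deposit it receives, so Bank 8 receives 5.04·0.8445^7 and lends 5.04·0.8445^8 ≈ 1.3039 billion.

𝕄1.304 billion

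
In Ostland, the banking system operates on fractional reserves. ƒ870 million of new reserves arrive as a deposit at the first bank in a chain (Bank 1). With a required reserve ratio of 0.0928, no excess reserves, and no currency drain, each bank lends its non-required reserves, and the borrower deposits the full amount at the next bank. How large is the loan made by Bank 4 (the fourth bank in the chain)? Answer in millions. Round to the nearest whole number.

ƒ589 million

Each bank lends a fraction (1 − rr) = 0.9072 of the deposit it receives, so Bank 4 receives 870·0.9072^3 and lends 870·0.9072^4 ≈ 589.2932 million.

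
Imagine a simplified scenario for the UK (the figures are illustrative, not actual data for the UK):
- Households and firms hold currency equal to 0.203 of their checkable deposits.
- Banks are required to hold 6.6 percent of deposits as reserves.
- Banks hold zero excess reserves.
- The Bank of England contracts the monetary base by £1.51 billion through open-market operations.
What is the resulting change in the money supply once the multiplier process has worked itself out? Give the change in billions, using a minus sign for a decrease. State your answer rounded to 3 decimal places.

The money multiplier is m = (1 + c) / (rr + c) = (1 + 0.203) / (0.066 + 0.203) ≈ 4.47212.
The sale removes 1.51 billion of base, so ΔM = m × ΔMB = 4.47212 × (−1.51) ≈ -6.7529 billion.

-6.753 billion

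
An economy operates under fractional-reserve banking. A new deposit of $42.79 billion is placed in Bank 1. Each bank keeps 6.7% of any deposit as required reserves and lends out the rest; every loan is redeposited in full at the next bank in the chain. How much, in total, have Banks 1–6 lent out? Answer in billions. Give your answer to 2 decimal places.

$202.82 billion

Bank i lends (1 − rr)^i of the original deposit: Bank 1 lends 42.79·0.9330 ≈ 39.9231, Bank 2 lends 42.79·0.9330² ≈ 37.2482, and so on.
Summing a geometric series: total = 42.79·[0.9330·(1 − 0.9330^6) / (1 − 0.9330)] ≈ 202.8247 billion.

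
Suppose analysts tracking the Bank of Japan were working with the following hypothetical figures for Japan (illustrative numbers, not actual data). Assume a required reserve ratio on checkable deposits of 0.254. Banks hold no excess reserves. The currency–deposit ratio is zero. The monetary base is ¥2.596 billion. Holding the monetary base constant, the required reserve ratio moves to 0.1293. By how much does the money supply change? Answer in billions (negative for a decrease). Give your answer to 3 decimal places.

Initially m₁ = 1 / (0.254) ≈ 3.93701, so M₁ = 3.93701 × 2.596 ≈ 10.2205 billion.
After the change m₂ = 1 / (0.1293) ≈ 7.73395, so M₂ = 7.73395 × 2.596 ≈ 20.0773 billion.
ΔM = M₂ − M₁ = 20.0773 − 10.2205 = 9.8568 billion.

¥9.857 billion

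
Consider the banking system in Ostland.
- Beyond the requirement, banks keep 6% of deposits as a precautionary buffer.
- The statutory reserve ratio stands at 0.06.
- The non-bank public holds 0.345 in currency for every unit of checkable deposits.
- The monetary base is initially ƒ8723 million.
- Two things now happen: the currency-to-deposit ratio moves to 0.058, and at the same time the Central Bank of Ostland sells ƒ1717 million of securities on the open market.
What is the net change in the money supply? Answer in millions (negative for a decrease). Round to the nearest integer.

ƒ16411 million

Before: m₁ = (1 + 0.345) / (0.06 + 0.06 + 0.345) ≈ 2.89247, MB₁ = 8723, so M₁ = 2.89247 × 8723 ≈ 25231.0158 million.
After: m₂ = (1 + 0.058) / (0.06 + 0.06 + 0.058) ≈ 5.94382, MB₂ = 8723 − 1717 = 7006, so M₂ = 5.94382 × 7006 ≈ 41642.4029 million.
ΔM = M₂ − M₁ = 41642.4029 − 25231.0158 = 16411.3871 million.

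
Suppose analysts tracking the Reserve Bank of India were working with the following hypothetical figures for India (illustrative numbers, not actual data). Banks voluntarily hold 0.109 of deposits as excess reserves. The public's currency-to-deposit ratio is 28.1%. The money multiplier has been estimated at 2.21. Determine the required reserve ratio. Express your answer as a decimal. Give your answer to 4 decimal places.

Using m = 2.21. Since m = (1 + c)/(c + rr + e), the denominator satisfies c + rr + e = (1 + c)/m = (1 + 0.281) / 2.21 ≈ 0.579638.
With c = 0.281 and e = 0.109, the required reserve ratio is 0.579638 − 0.281 − 0.109 = 0.189638.

0.1896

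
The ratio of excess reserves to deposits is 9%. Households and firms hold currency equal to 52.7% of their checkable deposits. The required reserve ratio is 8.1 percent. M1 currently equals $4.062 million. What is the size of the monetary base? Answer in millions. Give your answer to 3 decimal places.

$1.857 million

The money multiplier is m = (1 + c) / (rr + e + c) = (1 + 0.527) / (0.081 + 0.09 + 0.527) ≈ 2.18768.
MB = M / m = 4.062 / 2.18768 ≈ 1.8568 million.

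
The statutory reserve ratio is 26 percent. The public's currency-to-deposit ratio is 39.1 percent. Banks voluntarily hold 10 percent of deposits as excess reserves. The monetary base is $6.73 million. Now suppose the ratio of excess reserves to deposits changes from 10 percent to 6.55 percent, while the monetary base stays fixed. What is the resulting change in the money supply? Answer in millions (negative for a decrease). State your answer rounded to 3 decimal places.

Initially m₁ = (1 + 0.391) / (0.26 + 0.1 + 0.391) ≈ 1.85220, so M₁ = 1.85220 × 6.73 ≈ 12.4653 million.
After the change m₂ = (1 + 0.391) / (0.26 + 0.0655 + 0.391) ≈ 1.94138, so M₂ = 1.94138 × 6.73 ≈ 13.0655 million.
ΔM = M₂ − M₁ = 13.0655 − 12.4653 = 0.6002 million.

$0.600 million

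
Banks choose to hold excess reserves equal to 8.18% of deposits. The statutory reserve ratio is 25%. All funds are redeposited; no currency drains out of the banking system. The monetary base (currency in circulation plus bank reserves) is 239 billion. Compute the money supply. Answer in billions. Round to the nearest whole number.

The money multiplier is m = 1 / (rr + e) = 1 / (0.25 + 0.0818) ≈ 3.0139.
So M = m × MB = 3.0139 × 239 = 720.3221 billion.

720 billion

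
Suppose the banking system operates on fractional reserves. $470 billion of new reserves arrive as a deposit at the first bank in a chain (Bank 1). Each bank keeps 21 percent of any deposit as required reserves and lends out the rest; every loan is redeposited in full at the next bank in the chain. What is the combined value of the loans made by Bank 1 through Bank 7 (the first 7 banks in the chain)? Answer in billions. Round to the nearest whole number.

Bank i lends (1 − rr)^i of the original deposit: Bank 1 lends 470·0.7900 = 371.3000, Bank 2 lends 470·0.7900² = 293.3270, and so on.
Summing a geometric series: total = 470·[0.7900·(1 − 0.7900^7) / (1 − 0.7900)] ≈ 1428.5518 billion.

$1429 billion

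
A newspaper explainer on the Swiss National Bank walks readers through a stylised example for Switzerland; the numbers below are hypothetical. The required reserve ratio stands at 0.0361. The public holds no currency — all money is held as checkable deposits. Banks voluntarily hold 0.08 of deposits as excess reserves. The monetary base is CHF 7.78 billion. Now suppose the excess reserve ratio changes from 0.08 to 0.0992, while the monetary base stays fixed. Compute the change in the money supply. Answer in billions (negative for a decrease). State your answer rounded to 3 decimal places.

Initially m₁ = 1 / (0.0361 + 0.08) ≈ 8.61326, so M₁ = 8.61326 × 7.78 ≈ 67.0112 billion.
After the change m₂ = 1 / (0.0361 + 0.0992) ≈ 7.39098, so M₂ = 7.39098 × 7.78 ≈ 57.5018 billion.
ΔM = M₂ − M₁ = 57.5018 − 67.0112 = -9.5094 billion.

-9.509 billion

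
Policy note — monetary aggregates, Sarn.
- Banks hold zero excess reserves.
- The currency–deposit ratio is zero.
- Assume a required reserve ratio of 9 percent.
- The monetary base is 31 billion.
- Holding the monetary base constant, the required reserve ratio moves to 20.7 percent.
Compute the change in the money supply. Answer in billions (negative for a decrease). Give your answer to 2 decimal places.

-194.69 billion

Initially m₁ = 1 / (0.09) ≈ 11.11111, so M₁ = 11.11111 × 31 ≈ 344.4444 billion.
After the change m₂ = 1 / (0.207) ≈ 4.83092, so M₂ = 4.83092 × 31 ≈ 149.7585 billion.
ΔM = M₂ − M₁ = 149.7585 − 344.4444 = -194.6859 billion.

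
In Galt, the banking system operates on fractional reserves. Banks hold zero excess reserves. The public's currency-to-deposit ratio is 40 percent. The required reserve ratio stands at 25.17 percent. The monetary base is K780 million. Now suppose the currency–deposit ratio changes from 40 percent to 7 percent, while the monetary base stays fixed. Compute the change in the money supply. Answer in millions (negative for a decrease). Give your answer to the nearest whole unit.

K919 million

Initially m₁ = (1 + 0.4) / (0.2517 + 0.4) ≈ 2.1482, so M₁ = 2.1482 × 780 = 1675.596 million.
After the change m₂ = (1 + 0.07) / (0.2517 + 0.07) ≈ 3.3261, so M₂ = 3.3261 × 780 = 2594.358 million.
ΔM = M₂ − M₁ = 2594.358 − 1675.596 = 918.762 million.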